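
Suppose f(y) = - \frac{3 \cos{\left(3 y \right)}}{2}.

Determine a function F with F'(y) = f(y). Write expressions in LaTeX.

A candidate is checked by its d/dy: the result must match f(y).
Check: d/dy[- \frac{\sin{\left(3 y \right)}}{2}] = - \frac{3 \cos{\left(3 y \right)}}{2} = f(y).

An antiderivative is F(y) = - \frac{\sin{\left(3 y \right)}}{2}.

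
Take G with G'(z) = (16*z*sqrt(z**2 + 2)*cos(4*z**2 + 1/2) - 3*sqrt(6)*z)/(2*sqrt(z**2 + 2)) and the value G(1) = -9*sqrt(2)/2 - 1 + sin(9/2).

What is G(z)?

G(z) = (-3*sqrt(6)*sqrt(z**2 + 2) + 2*sin(4*z**2 + 1/2) - 2)/2

A candidate passes only if d/dz[G] lands on the given G'(z) exactly.
A general antiderivative is -3*sqrt(3*z**2/2 + 3) + sin(4*z**2 + 1/2) + C.
The condition gives C = -9*sqrt(2)/2 - 1 + sin(9/2) - (-9*sqrt(2)/2 + sin(9/2)) = -1.
So G(z) = (-3*sqrt(6)*sqrt(z**2 + 2) + 2*sin(4*z**2 + 1/2) - 2)/2.
Check: d/dz[(-3*sqrt(6)*sqrt(z**2 + 2) + 2*sin(4*z**2 + 1/2) - 2)/2] = (16*z*sqrt(z**2 + 2)*cos(4*z**2 + 1/2) - 3*sqrt(6)*z)/(2*sqrt(z**2 + 2)) = G'(z).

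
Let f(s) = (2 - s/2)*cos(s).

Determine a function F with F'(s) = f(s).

An antiderivative is F(s) = -(s*sin(s) - 4*sin(s) + cos(s))/2.

Differentiate the proposed F(s) back; it has to land on f(s) exactly.
Check: d/ds[-(s*sin(s) - 4*sin(s) + cos(s))/2] = -s*cos(s)/2 + 2*cos(s), which equals f(s).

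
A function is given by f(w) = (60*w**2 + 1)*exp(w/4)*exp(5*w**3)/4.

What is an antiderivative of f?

Recognize the product-rule pattern: f = u'v + uv' with u = exp(3*w/2), v = exp(5*w**3 - 5*w/4), so integration by parts undoes it.
Check: d/dw[exp(3*w/2)*exp(5*w**3 - 5*w/4)] = 15*w**2*exp(w/4)*exp(5*w**3) + exp(w/4)*exp(5*w**3)/4, which equals f(w).

An antiderivative is F(w) = exp(3*w/2)*exp(5*w**3 - 5*w/4).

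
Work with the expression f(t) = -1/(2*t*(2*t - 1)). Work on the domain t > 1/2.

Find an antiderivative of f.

An antiderivative is F(t) = log(t)/2 - log(t - 1/2)/2.

The denominator factors as 2*t*(2*t - 1); partial fractions split f into directly integrable pieces: -1/(2*t - 1) + 1/(2*t).
Check: d/dt[log(t)/2 - log(t - 1/2)/2] = -1/(4*t**2 - 2*t), which equals f(t).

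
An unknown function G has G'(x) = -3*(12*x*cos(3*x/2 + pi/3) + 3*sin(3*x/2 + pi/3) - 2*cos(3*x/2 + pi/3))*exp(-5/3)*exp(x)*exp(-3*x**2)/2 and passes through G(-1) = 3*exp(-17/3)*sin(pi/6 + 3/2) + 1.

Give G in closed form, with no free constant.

Recognize the product-rule pattern: G'(x) = u'v + uv' with u = 3*cos(3*x/2 + pi/3), v = exp(-3*x**2 + x - 5/3), so integration by parts undoes it.
A general antiderivative is 3*exp(-3*x**2 + x - 5/3)*cos(3*x/2 + pi/3) + C.
The condition gives C = 3*exp(-17/3)*sin(pi/6 + 3/2) + 1 - (3*exp(-17/3)*sin(pi/6 + 3/2)) = 1.
So G(x) = (3*cos(3*x/2 + pi/3) + exp(5/3)*exp(-x)*exp(3*x**2))*exp(-5/3)*exp(x)*exp(-3*x**2).
Check: d/dx[(3*cos(3*x/2 + pi/3) + exp(5/3)*exp(-x)*exp(3*x**2))*exp(-5/3)*exp(x)*exp(-3*x**2)] = (-36*x*exp(x)*cos(3*x/2 + pi/3) - 9*exp(x)*sin(3*x/2 + pi/3) + 6*exp(x)*cos(3*x/2 + pi/3))*exp(-5/3)*exp(-3*x**2)/2, which equals G'(x).

G(x) = (3*cos(3*x/2 + pi/3) + exp(5/3)*exp(-x)*exp(3*x**2))*exp(-5/3)*exp(x)*exp(-3*x**2)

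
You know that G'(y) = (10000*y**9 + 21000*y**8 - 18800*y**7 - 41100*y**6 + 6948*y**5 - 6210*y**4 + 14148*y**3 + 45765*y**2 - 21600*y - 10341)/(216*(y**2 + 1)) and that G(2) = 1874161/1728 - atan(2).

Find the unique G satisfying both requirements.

Any candidate G(y) must reproduce the stated G'(y) exactly.
A general antiderivative is 3*(5*y**2/3 + y - 5/2)**4/4 - atan(y) + C.
The condition gives C = 1874161/1728 - atan(2) - (1874161/1728 - atan(2)) = 0.
So G(y) = 3*(5*y**2/3 + y - 5/2)**4/4 - atan(y).
Check: d/dy[3*(5*y**2/3 + y - 5/2)**4/4 - atan(y)] = (10000*y**9 + 21000*y**8 - 18800*y**7 - 41100*y**6 + 6948*y**5 - 6210*y**4 + 14148*y**3 + 45765*y**2 - 21600*y - 10341)/(216*y**2 + 216), which equals G'(y).

G(y) = 3*(5*y**2/3 + y - 5/2)**4/4 - atan(y)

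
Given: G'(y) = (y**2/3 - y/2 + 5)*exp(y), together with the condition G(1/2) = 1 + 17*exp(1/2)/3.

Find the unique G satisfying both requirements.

G'(y) has the shape u'v + uv' for u = y**2/3 - 7*y/6 + 37/6 and v = exp(y) — it is the derivative of the product u*v.
A general antiderivative is (2*y**2 - 7*y + 37)*exp(y)/6 + C.
The condition gives C = 1 + 17*exp(1/2)/3 - (17*exp(1/2)/3) = 1.
So G(y) = (2*y**2 - 7*y + 37)*exp(y)/6 + 1.
Check: d/dy[(2*y**2 - 7*y + 37)*exp(y)/6 + 1] = y**2*exp(y)/3 - y*exp(y)/2 + 5*exp(y), which equals G'(y).

G(y) = (2*y**2 - 7*y + 37)*exp(y)/6 + 1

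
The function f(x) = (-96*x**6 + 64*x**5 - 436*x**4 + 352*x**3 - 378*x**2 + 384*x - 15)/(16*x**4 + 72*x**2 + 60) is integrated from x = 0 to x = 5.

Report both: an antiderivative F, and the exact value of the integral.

Antiderivative: F(x) = (-8*x**3 + 8*x**2 - x + 4*log(2*x**4/3 + 3*x**2 + 5/2))/4; value = -805/4 - log(5/2) + log(2965/6)

A first test for any F(x): its x-derivative must equal f(x) identically.
F(x) = (-8*x**3 + 8*x**2 - x + 4*log(2*x**4/3 + 3*x**2 + 5/2))/4 is an antiderivative of f.
Check: d/dx[(-8*x**3 + 8*x**2 - x + 4*log(2*x**4/3 + 3*x**2 + 5/2))/4] = (-96*x**6 + 64*x**5 - 436*x**4 + 352*x**3 - 378*x**2 + 384*x - 15)/(16*x**4 + 72*x**2 + 60) = f(x).
F(5) = -805/4 + log(2965/6); F(0) = log(5/2).
Integral = F(5) - F(0) = -805/4 - log(5/2) + log(2965/6).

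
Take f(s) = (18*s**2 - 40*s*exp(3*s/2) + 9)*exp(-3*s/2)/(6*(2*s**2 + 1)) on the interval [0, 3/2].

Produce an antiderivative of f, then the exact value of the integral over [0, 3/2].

Differentiate the proposed F(s) back; it has to land on f(s) exactly.
F(s) = -(5*exp(3*s/2)*log(4*s**2 + 2) + 3)*exp(-3*s/2)/3 is an antiderivative of f.
Check: d/ds[-(5*exp(3*s/2)*log(4*s**2 + 2) + 3)*exp(-3*s/2)/3] = (18*s**2 - 40*s*exp(3*s/2) + 9)/(12*s**2*exp(3*s/2) + 6*exp(3*s/2)), which equals f(s).
F(3/2) = -5*log(11)/3 - exp(-9/4); F(0) = -5*log(2)/3 - 1.
Integral = F(3/2) - F(0) = -5*log(11)/3 - exp(-9/4) + 1 + 5*log(2)/3.

Antiderivative: F(s) = -(5*exp(3*s/2)*log(4*s**2 + 2) + 3)*exp(-3*s/2)/3; value = -5*log(11)/3 - exp(-9/4) + 1 + 5*log(2)/3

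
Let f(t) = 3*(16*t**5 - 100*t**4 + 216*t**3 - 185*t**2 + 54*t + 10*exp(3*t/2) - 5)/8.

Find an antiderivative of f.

An antiderivative is F(t) = t**6 - 15*t**5/2 + 81*t**4/4 - 185*t**3/8 + 81*t**2/8 - 15*t/8 + 5*exp(3*t/2)/2.

Check any antiderivative F(t) by computing F'(t) and comparing it with f(t).
Check: d/dt[t**6 - 15*t**5/2 + 81*t**4/4 - 185*t**3/8 + 81*t**2/8 - 15*t/8 + 5*exp(3*t/2)/2] = 6*t**5 - 75*t**4/2 + 81*t**3 - 555*t**2/8 + 81*t/4 + 15*exp(3*t/2)/4 - 15/8, which equals f(t).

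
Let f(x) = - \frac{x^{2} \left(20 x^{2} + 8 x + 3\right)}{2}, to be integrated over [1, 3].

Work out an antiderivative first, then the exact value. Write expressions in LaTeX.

For F(x) to be correct the identity F'(x) - f(x) = 0 must hold.
F(x) = - 2 x^{5} - x^{4} - \frac{x^{3}}{2} is an antiderivative of f.
Check: d/dx[- 2 x^{5} - x^{4} - \frac{x^{3}}{2}] = - 10 x^{4} - 4 x^{3} - \frac{3 x^{2}}{2}, which equals f(x).
F(3) = - \frac{1161}{2}; F(1) = - \frac{7}{2}.
Integral = F(3) - F(1) = -577.

Antiderivative: F(x) = - 2 x^{5} - x^{4} - \frac{x^{3}}{2}; value = -577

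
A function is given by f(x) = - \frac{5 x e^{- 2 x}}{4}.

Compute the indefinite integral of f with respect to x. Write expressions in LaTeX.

f has the shape u'v + uv' for u = \frac{5 x}{8} + \frac{5}{16} and v = e^{- 2 x} — it is the derivative of the product u*v.
Check: d/dx[\frac{\left(10 x + 5\right) e^{- 2 x}}{16}] = - \frac{5 x e^{- 2 x}}{4} = f(x).

F(x) = \frac{\left(10 x + 5\right) e^{- 2 x}}{16} + C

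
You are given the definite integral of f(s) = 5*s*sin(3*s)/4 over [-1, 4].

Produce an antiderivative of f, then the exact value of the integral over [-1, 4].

Antiderivative: F(s) = -5*(3*s*cos(3*s) - sin(3*s))/36; value = -5*cos(12)/3 + 5*sin(12)/36 + 5*sin(3)/36 - 5*cos(3)/12

Check any antiderivative F(s) by computing F'(s) and comparing it with f(s).
F(s) = -5*(3*s*cos(3*s) - sin(3*s))/36 is an antiderivative of f.
Check: d/ds[-5*(3*s*cos(3*s) - sin(3*s))/36] = 5*s*sin(3*s)/4 = f(s).
F(4) = -5*cos(12)/3 + 5*sin(12)/36; F(-1) = 5*cos(3)/12 - 5*sin(3)/36.
Integral = F(4) - F(-1) = -5*cos(12)/3 + 5*sin(12)/36 + 5*sin(3)/36 - 5*cos(3)/12.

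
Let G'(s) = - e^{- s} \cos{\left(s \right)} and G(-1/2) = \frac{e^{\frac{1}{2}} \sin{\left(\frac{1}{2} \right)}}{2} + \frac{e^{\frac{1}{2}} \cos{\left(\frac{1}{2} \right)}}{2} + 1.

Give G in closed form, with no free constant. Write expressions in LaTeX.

G(s) = \frac{\left(2 e^{s} - \sin{\left(s \right)} + \cos{\left(s \right)}\right) e^{- s}}{2}

A first test for any G(s): its s-derivative must equal the given G'(s).
A general antiderivative is - \frac{e^{- s} \sin{\left(s \right)}}{2} + \frac{e^{- s} \cos{\left(s \right)}}{2} + C.
The condition gives C = \frac{e^{\frac{1}{2}} \sin{\left(\frac{1}{2} \right)}}{2} + \frac{e^{\frac{1}{2}} \cos{\left(\frac{1}{2} \right)}}{2} + 1 - (\frac{e^{\frac{1}{2}} \sin{\left(\frac{1}{2} \right)}}{2} + \frac{e^{\frac{1}{2}} \cos{\left(\frac{1}{2} \right)}}{2}) = 1.
So G(s) = \frac{\left(2 e^{s} - \sin{\left(s \right)} + \cos{\left(s \right)}\right) e^{- s}}{2}.
Check: d/ds[\frac{\left(2 e^{s} - \sin{\left(s \right)} + \cos{\left(s \right)}\right) e^{- s}}{2}] = - e^{- s} \cos{\left(s \right)} = G'(s).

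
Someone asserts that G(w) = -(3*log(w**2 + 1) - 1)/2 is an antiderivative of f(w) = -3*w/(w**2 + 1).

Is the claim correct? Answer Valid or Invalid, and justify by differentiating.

Valid - differentiating G returns exactly f.

d/dw[G] = -3*w/(w**2 + 1)
This equals f(w) exactly, so the claim holds.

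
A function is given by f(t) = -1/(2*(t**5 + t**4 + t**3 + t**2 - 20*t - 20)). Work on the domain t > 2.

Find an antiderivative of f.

An antiderivative is F(t) = -log(t - 2)/216 + log(t + 1)/36 - log(t + 2)/72 - log(t**2 + 5)/216 + sqrt(5)*atan(sqrt(5)*t/5)/540.

Factor the denominator (2*(t - 2)*(t + 1)*(t + 2)*(t**2 + 5)) and decompose: f = -(t - 1)/(108*(t**2 + 5)) - 1/(72*(t + 2)) + 1/(36*(t + 1)) - 1/(216*(t - 2)); each piece integrates to a log, atan, or power term.
Check: d/dt[-log(t - 2)/216 + log(t + 1)/36 - log(t + 2)/72 - log(t**2 + 5)/216 + sqrt(5)*atan(sqrt(5)*t/5)/540] = -1/(2*t**5 + 2*t**4 + 2*t**3 + 2*t**2 - 40*t - 40), which equals f(t).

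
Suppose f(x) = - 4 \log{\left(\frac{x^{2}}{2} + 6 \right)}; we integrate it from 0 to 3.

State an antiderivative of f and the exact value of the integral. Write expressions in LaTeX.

Any candidate F(x) must reproduce f(x) exactly when differentiated.
F(x) = - 4 \left(x \log{\left(\frac{x^{2}}{2} + 6 \right)} - 2 x + 4 \sqrt{3} \operatorname{atan}{\left(\frac{\sqrt{3} x}{6} \right)}\right) is an antiderivative of f.
Check: d/dx[- 4 \left(x \log{\left(\frac{x^{2}}{2} + 6 \right)} - 2 x + 4 \sqrt{3} \operatorname{atan}{\left(\frac{\sqrt{3} x}{6} \right)}\right)] = - 4 \log{\left(\frac{x^{2}}{2} + 6 \right)} = f(x).
F(3) = - 12 \log{\left(\frac{21}{2} \right)} - 16 \sqrt{3} \operatorname{atan}{\left(\frac{\sqrt{3}}{2} \right)} + 24; F(0) = 0.
Integral = F(3) - F(0) = - 12 \log{\left(\frac{21}{2} \right)} - 16 \sqrt{3} \operatorname{atan}{\left(\frac{\sqrt{3}}{2} \right)} + 24.

Antiderivative: F(x) = - 4 \left(x \log{\left(\frac{x^{2}}{2} + 6 \right)} - 2 x + 4 \sqrt{3} \operatorname{atan}{\left(\frac{\sqrt{3} x}{6} \right)}\right); value = - 12 \log{\left(\frac{21}{2} \right)} - 16 \sqrt{3} \operatorname{atan}{\left(\frac{\sqrt{3}}{2} \right)} + 24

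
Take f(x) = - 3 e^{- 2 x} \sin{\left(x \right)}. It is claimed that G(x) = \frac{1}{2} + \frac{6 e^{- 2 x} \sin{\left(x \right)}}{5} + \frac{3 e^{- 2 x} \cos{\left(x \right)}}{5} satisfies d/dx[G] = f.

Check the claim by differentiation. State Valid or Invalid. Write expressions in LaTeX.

d/dx[G] = - 3 e^{- 2 x} \sin{\left(x \right)}
This equals f(x) exactly, so the claim holds.

Valid - the claim checks out under differentiation.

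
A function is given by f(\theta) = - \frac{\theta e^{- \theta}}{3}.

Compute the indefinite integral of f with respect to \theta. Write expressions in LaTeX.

Recognize the product-rule pattern: f = u'v + uv' with u = \frac{\theta}{3} + \frac{1}{3}, v = e^{- \theta}, so integration by parts undoes it.
Check: d/d\theta[\frac{\left(\theta + 1\right) e^{- \theta}}{3}] = - \frac{\theta e^{- \theta}}{3} = f(\theta).

F(\theta) = \frac{\left(\theta + 1\right) e^{- \theta}}{3} + C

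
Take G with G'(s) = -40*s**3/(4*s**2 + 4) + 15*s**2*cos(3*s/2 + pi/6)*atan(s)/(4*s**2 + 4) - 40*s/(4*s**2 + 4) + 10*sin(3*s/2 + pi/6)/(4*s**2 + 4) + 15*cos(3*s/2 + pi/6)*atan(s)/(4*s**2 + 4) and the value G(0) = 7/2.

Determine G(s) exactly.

G(s) = (-10*s**2 + 5*sin(3*s/2 + pi/6)*atan(s) + 7)/2

Integrate term by term and add the pieces.
A general antiderivative is -5*s**2 + 5*sin(3*s/2 + pi/6)*atan(s)/2 + 3 + C.
The condition gives C = 7/2 - (3) = 1/2.
So G(s) = (-10*s**2 + 5*sin(3*s/2 + pi/6)*atan(s) + 7)/2.
Check: d/ds[(-10*s**2 + 5*sin(3*s/2 + pi/6)*atan(s) + 7)/2] = (-40*s**3 + 15*s**2*cos(3*s/2 + pi/6)*atan(s) - 40*s + 10*sin(3*s/2 + pi/6) + 15*cos(3*s/2 + pi/6)*atan(s))/(4*s**2 + 4), which equals G'(s).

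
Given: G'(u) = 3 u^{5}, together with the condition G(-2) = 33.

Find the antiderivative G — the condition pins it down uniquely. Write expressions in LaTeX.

G(u) = \frac{u^{6}}{2} + 1

Recover the given G'(u) by differentiating a candidate G(u); any mismatch rules it out.
A general antiderivative is \frac{u^{6}}{2} + C.
The condition gives C = 33 - (32) = 1.
So G(u) = \frac{u^{6}}{2} + 1.
Check: d/du[\frac{u^{6}}{2} + 1] = 3 u^{5} = G'(u).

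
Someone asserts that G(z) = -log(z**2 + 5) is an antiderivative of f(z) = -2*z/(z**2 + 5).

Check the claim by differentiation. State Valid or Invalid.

d/dz[G] = -2*z/(z**2 + 5)
This equals f(z) exactly, so the claim holds.

Valid - the claim checks out under differentiation.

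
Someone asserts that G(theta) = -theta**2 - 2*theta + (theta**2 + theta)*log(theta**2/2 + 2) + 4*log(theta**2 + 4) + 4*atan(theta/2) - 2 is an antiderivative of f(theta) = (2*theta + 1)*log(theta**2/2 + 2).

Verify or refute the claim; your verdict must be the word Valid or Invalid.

d/dtheta[G] = 2*theta*log(theta**2/2 + 2) + log(theta**2/2 + 2)
This equals f(theta) exactly, so the claim holds.

Valid - the claim checks out under differentiation.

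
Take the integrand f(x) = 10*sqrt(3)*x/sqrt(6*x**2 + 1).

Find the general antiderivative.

F(x) = 5*sqrt(2*x**2 + 1/3) + C

f matches the chain-rule pattern g'(h)*h' with inner function h(x) = 2*x**2 + 1/3; substituting u = h(x) collapses the integral.
Check: d/dx[5*sqrt(2*x**2 + 1/3)] = 10*sqrt(3)*x/sqrt(6*x**2 + 1) = f(x).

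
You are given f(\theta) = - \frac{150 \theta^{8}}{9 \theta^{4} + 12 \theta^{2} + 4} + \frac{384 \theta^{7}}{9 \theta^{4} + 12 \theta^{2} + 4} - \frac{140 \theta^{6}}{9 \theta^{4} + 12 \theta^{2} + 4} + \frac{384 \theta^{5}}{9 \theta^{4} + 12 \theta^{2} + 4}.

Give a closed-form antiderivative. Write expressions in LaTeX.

An antiderivative is F(\theta) = \frac{4 \theta^{6} \left(4 - \frac{5 \theta}{4}\right)}{\frac{3 \theta^{2}}{2} + 1}.

Integrate term by term and add the pieces.
Check: d/d\theta[\frac{4 \theta^{6} \left(4 - \frac{5 \theta}{4}\right)}{\frac{3 \theta^{2}}{2} + 1}] = \frac{- 150 \theta^{8} + 384 \theta^{7} - 140 \theta^{6} + 384 \theta^{5}}{9 \theta^{4} + 12 \theta^{2} + 4}, which equals f(\theta).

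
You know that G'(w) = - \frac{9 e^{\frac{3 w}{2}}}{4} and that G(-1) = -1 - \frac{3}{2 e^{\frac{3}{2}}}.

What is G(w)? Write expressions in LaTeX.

A first test for any G(w): its w-derivative must equal the given G'(w).
A general antiderivative is - \frac{3 e^{\frac{3 w}{2}}}{2} + C.
The condition gives C = -1 - \frac{3}{2 e^{\frac{3}{2}}} - (- \frac{3}{2 e^{\frac{3}{2}}}) = -1.
So G(w) = - \frac{3 e^{\frac{3 w}{2}}}{2} - 1.
Check: d/dw[- \frac{3 e^{\frac{3 w}{2}}}{2} - 1] = - \frac{9 e^{\frac{3 w}{2}}}{4} = G'(w).

G(w) = - \frac{3 e^{\frac{3 w}{2}}}{2} - 1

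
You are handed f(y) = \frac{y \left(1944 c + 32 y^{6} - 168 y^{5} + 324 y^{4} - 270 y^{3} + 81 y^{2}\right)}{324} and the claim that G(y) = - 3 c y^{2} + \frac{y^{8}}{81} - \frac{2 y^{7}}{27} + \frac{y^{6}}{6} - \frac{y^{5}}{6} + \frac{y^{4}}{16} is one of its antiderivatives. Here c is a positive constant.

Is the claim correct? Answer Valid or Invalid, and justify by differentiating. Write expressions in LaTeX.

d/dy[G] = - 6 c y + \frac{8 y^{7}}{81} - \frac{14 y^{6}}{27} + y^{5} - \frac{5 y^{4}}{6} + \frac{y^{3}}{4}
d/dy[G] - f(y) = - 12 c y != 0.

Invalid: d/dy[G] - f = - 12 c y, which is not 0.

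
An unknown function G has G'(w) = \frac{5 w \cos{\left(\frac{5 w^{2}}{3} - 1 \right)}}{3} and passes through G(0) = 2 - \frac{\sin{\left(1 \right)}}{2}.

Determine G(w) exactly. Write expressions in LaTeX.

G(w) = \frac{\sin{\left(\frac{5 w^{2}}{3} - 1 \right)}}{2} + 2

G'(w) matches the chain-rule pattern g'(h)*h' with inner function h(w) = \frac{5 w^{2}}{3} - 1; substituting u = h(w) collapses the integral.
A general antiderivative is \frac{\sin{\left(\frac{5 w^{2}}{3} - 1 \right)}}{2} + C.
The condition gives C = 2 - \frac{\sin{\left(1 \right)}}{2} - (- \frac{\sin{\left(1 \right)}}{2}) = 2.
So G(w) = \frac{\sin{\left(\frac{5 w^{2}}{3} - 1 \right)}}{2} + 2.
Check: d/dw[\frac{\sin{\left(\frac{5 w^{2}}{3} - 1 \right)}}{2} + 2] = \frac{5 w \cos{\left(\frac{5 w^{2}}{3} - 1 \right)}}{3} = G'(w).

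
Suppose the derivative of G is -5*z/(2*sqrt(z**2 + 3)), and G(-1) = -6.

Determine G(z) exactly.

G(z) = -5*sqrt(z**2 + 3)/2 - 1

G'(z) matches the chain-rule pattern g'(h)*h' with inner function h(z) = z**2 + 3; substituting u = h(z) collapses the integral.
A general antiderivative is -5*sqrt(z**2 + 3)/2 + C.
The condition gives C = -6 - (-5) = -1.
So G(z) = -5*sqrt(z**2 + 3)/2 - 1.
Check: d/dz[-5*sqrt(z**2 + 3)/2 - 1] = -5*z/(2*sqrt(z**2 + 3)) = G'(z).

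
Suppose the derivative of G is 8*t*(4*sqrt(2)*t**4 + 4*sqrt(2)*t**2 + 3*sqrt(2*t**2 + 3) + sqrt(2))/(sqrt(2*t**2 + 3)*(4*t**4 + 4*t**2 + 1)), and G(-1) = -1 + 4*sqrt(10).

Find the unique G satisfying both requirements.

G(t) = (2*t**2 + 4*sqrt(2)*(2*t**2 + 1)*sqrt(2*t**2 + 3) - 5)/(2*t**2 + 1)

Since d/dt undoes antidifferentiation here, G(t) must give back the stated G'(t).
A general antiderivative is 4*sqrt(4*t**2 + 6) - 3/(t**2 + 1/2) + C.
The condition gives C = -1 + 4*sqrt(10) - (-2 + 4*sqrt(10)) = 1.
So G(t) = (2*t**2 + 4*sqrt(2)*(2*t**2 + 1)*sqrt(2*t**2 + 3) - 5)/(2*t**2 + 1).
Check: d/dt[(2*t**2 + 4*sqrt(2)*(2*t**2 + 1)*sqrt(2*t**2 + 3) - 5)/(2*t**2 + 1)] = (32*sqrt(2)*t**5 + 32*sqrt(2)*t**3 + 24*t*sqrt(2*t**2 + 3) + 8*sqrt(2)*t)/(4*t**4*sqrt(2*t**2 + 3) + 4*t**2*sqrt(2*t**2 + 3) + sqrt(2*t**2 + 3)), which equals G'(t).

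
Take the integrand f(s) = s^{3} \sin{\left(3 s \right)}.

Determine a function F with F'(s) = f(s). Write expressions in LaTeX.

An antiderivative is F(s) = - \frac{s^{3} \cos{\left(3 s \right)}}{3} + \frac{s^{2} \sin{\left(3 s \right)}}{3} + \frac{2 s \cos{\left(3 s \right)}}{9} - \frac{2 \sin{\left(3 s \right)}}{27}.

A first test for any F(s): its s-derivative must equal f(s) identically.
Check: d/ds[- \frac{s^{3} \cos{\left(3 s \right)}}{3} + \frac{s^{2} \sin{\left(3 s \right)}}{3} + \frac{2 s \cos{\left(3 s \right)}}{9} - \frac{2 \sin{\left(3 s \right)}}{27}] = s^{3} \sin{\left(3 s \right)} = f(s).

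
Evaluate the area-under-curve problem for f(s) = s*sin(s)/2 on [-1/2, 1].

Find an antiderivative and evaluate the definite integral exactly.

Antiderivative: F(s) = -s*cos(s)/2 + sin(s)/2; value = -cos(1)/2 - cos(1/2)/4 + sin(1/2)/2 + sin(1)/2

An antiderivative F(s) passes only if d/ds[F] lands on f(s) exactly.
F(s) = -s*cos(s)/2 + sin(s)/2 is an antiderivative of f.
Check: d/ds[-s*cos(s)/2 + sin(s)/2] = s*sin(s)/2 = f(s).
F(1) = -cos(1)/2 + sin(1)/2; F(-1/2) = -sin(1/2)/2 + cos(1/2)/4.
Integral = F(1) - F(-1/2) = -cos(1)/2 - cos(1/2)/4 + sin(1/2)/2 + sin(1)/2.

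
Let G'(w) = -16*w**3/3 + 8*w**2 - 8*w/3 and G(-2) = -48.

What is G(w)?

The substitution u = -2*w**2 + 2*w works: G'(w) is exactly (dG/du)*(du/dw) for that inner function.
A general antiderivative is -(-2*w**2 + 2*w)**2/3 + C.
The condition gives C = -48 - (-48) = 0.
So G(w) = -4*w**2*(w - 1)**2/3.
Check: d/dw[-4*w**2*(w - 1)**2/3] = -16*w**3/3 + 8*w**2 - 8*w/3 = G'(w).

G(w) = -4*w**2*(w - 1)**2/3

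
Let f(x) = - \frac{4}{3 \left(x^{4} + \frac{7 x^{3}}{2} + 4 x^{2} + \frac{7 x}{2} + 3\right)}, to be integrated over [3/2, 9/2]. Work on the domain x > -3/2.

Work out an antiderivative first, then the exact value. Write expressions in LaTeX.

The denominator factors as 3 \left(x + 2\right) \left(2 x + 3\right) \left(x^{2} + 1\right); partial fractions split f into directly integrable pieces: \frac{8 \left(7 x - 4\right)}{195 \left(x^{2} + 1\right)} - \frac{64}{39 \left(2 x + 3\right)} + \frac{8}{15 \left(x + 2\right)}.
F(x) = - \frac{32 \log{\left(x + \frac{3}{2} \right)}}{39} + \frac{8 \log{\left(x + 2 \right)}}{15} + \frac{28 \log{\left(x^{2} + 1 \right)}}{195} - \frac{32 \operatorname{atan}{\left(x \right)}}{195} is an antiderivative of f.
Check: d/dx[- \frac{32 \log{\left(x + \frac{3}{2} \right)}}{39} + \frac{8 \log{\left(x + 2 \right)}}{15} + \frac{28 \log{\left(x^{2} + 1 \right)}}{195} - \frac{32 \operatorname{atan}{\left(x \right)}}{195}] = - \frac{8}{6 x^{4} + 21 x^{3} + 24 x^{2} + 21 x + 18}, which equals f(x).
F(9/2) = - \frac{32 \log{\left(6 \right)}}{39} - \frac{32 \operatorname{atan}{\left(\frac{9}{2} \right)}}{195} + \frac{28 \log{\left(\frac{85}{4} \right)}}{195} + \frac{8 \log{\left(\frac{13}{2} \right)}}{15}; F(3/2) = - \frac{32 \log{\left(3 \right)}}{39} - \frac{32 \operatorname{atan}{\left(\frac{3}{2} \right)}}{195} + \frac{28 \log{\left(\frac{13}{4} \right)}}{195} + \frac{8 \log{\left(\frac{7}{2} \right)}}{15}.
Integral = F(9/2) - F(3/2) = - \frac{32 \log{\left(6 \right)}}{39} - \frac{8 \log{\left(\frac{7}{2} \right)}}{15} - \frac{32 \operatorname{atan}{\left(\frac{9}{2} \right)}}{195} - \frac{28 \log{\left(\frac{13}{4} \right)}}{195} + \frac{32 \operatorname{atan}{\left(\frac{3}{2} \right)}}{195} + \frac{28 \log{\left(\frac{85}{4} \right)}}{195} + \frac{32 \log{\left(3 \right)}}{39} + \frac{8 \log{\left(\frac{13}{2} \right)}}{15}.

Antiderivative: F(x) = - \frac{32 \log{\left(x + \frac{3}{2} \right)}}{39} + \frac{8 \log{\left(x + 2 \right)}}{15} + \frac{28 \log{\left(x^{2} + 1 \right)}}{195} - \frac{32 \operatorname{atan}{\left(x \right)}}{195}; value = - \frac{32 \log{\left(6 \right)}}{39} - \frac{8 \log{\left(\frac{7}{2} \right)}}{15} - \frac{32 \operatorname{atan}{\left(\frac{9}{2} \right)}}{195} - \frac{28 \log{\left(\frac{13}{4} \right)}}{195} + \frac{32 \operatorname{atan}{\left(\frac{3}{2} \right)}}{195} + \frac{28 \log{\left(\frac{85}{4} \right)}}{195} + \frac{32 \log{\left(3 \right)}}{39} + \frac{8 \log{\left(\frac{13}{2} \right)}}{15}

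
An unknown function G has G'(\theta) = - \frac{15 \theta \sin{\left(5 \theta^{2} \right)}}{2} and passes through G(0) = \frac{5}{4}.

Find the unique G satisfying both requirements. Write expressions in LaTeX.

G(\theta) = \frac{3 \cos{\left(5 \theta^{2} \right)}}{4} + \frac{1}{2}

G'(\theta) matches the chain-rule pattern g'(h)*h' with inner function h(\theta) = 5 \theta^{2}; substituting u = h(\theta) collapses the integral.
A general antiderivative is \frac{3 \cos{\left(5 \theta^{2} \right)}}{4} + C.
The condition gives C = \frac{5}{4} - (\frac{3}{4}) = \frac{1}{2}.
So G(\theta) = \frac{3 \cos{\left(5 \theta^{2} \right)}}{4} + \frac{1}{2}.
Check: d/d\theta[\frac{3 \cos{\left(5 \theta^{2} \right)}}{4} + \frac{1}{2}] = - \frac{15 \theta \sin{\left(5 \theta^{2} \right)}}{2} = G'(\theta).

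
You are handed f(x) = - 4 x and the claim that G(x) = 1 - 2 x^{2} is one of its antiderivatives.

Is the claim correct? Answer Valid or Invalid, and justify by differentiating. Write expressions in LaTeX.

Valid: G'(x) = f(x).

d/dx[G] = - 4 x
This equals f(x) exactly, so the claim holds.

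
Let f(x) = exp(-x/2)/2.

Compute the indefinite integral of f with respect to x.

F(x) = -exp(-x/2) + C

A candidate is checked by its d/dx: the result must match f(x).
Check: d/dx[-exp(-x/2)] = exp(-x/2)/2 = f(x).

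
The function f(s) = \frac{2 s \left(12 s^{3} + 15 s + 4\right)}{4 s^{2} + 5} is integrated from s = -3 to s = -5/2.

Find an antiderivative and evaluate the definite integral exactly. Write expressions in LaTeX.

Antiderivative: F(s) = 2 s^{3} + \log{\left(2 s^{2} + \frac{5}{2} \right)}; value = - \log{\left(\frac{41}{2} \right)} + \log{\left(15 \right)} + \frac{91}{4}

Any candidate F(s) must reproduce f(s) exactly when differentiated.
F(s) = 2 s^{3} + \log{\left(2 s^{2} + \frac{5}{2} \right)} is an antiderivative of f.
Check: d/ds[2 s^{3} + \log{\left(2 s^{2} + \frac{5}{2} \right)}] = \frac{24 s^{4} + 30 s^{2} + 8 s}{4 s^{2} + 5}, which equals f(s).
F(-5/2) = - \frac{125}{4} + \log{\left(15 \right)}; F(-3) = -54 + \log{\left(\frac{41}{2} \right)}.
Integral = F(-5/2) - F(-3) = - \log{\left(\frac{41}{2} \right)} + \log{\left(15 \right)} + \frac{91}{4}.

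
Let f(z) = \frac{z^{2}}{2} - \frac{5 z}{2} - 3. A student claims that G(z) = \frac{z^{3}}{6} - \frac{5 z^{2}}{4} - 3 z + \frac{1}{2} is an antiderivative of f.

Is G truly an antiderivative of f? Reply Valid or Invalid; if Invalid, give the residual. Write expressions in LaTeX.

Valid - differentiating G returns exactly f.

d/dz[G] = \frac{z^{2}}{2} - \frac{5 z}{2} - 3
This equals f(z) exactly, so the claim holds.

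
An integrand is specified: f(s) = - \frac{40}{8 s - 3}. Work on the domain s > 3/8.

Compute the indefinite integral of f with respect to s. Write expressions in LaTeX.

F(s) = - 5 \log{\left(4 s - \frac{3}{2} \right)} + C

A first test for any F(s): its s-derivative must equal f(s) identically.
Check: d/ds[- 5 \log{\left(4 s - \frac{3}{2} \right)}] = - \frac{40}{8 s - 3} = f(s).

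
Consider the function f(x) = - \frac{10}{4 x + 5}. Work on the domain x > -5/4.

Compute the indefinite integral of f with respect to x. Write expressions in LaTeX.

F(x) = - \frac{5 \log{\left(4 x + 5 \right)}}{2} + C

For F(x) to be correct the identity F'(x) - f(x) = 0 must hold.
Check: d/dx[- \frac{5 \log{\left(4 x + 5 \right)}}{2}] = - \frac{10}{4 x + 5} = f(x).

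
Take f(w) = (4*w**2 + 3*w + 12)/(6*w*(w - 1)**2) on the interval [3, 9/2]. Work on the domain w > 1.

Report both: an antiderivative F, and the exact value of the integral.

The denominator factors as 6*w*(w - 1)**2; partial fractions split f into directly integrable pieces: -4/(3*(w - 1)) + 19/(6*(w - 1)**2) + 2/w.
F(w) = 2*log(w) - 4*log(w - 1)/3 - 19/(6*w - 6) is an antiderivative of f.
Check: d/dw[2*log(w) - 4*log(w - 1)/3 - 19/(6*w - 6)] = (4*w**2 + 3*w + 12)/(6*w**3 - 12*w**2 + 6*w), which equals f(w).
F(9/2) = -4*log(7/2)/3 - 19/21 + 2*log(9/2); F(3) = -19/12 - 4*log(2)/3 + 2*log(3).
Integral = F(9/2) - F(3) = -2*log(3) - 4*log(7/2)/3 + 19/28 + 4*log(2)/3 + 2*log(9/2).

Antiderivative: F(w) = 2*log(w) - 4*log(w - 1)/3 - 19/(6*w - 6); value = -2*log(3) - 4*log(7/2)/3 + 19/28 + 4*log(2)/3 + 2*log(9/2)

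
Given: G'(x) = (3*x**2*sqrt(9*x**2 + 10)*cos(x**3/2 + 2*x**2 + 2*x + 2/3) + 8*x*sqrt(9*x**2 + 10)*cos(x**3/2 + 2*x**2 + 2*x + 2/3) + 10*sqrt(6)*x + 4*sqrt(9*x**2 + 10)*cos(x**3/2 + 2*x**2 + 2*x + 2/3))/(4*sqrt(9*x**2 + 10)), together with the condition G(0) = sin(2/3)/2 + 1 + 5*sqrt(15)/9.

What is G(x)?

Any candidate G(x) must reproduce the stated G'(x) exactly.
A general antiderivative is 5*sqrt(3*x**2/2 + 5/3)/3 + sin(x**3/2 + 2*x**2 + 2*x + 2/3)/2 + C.
The condition gives C = sin(2/3)/2 + 1 + 5*sqrt(15)/9 - (sin(2/3)/2 + 5*sqrt(15)/9) = 1.
So G(x) = (5*sqrt(6)*sqrt(9*x**2 + 10) + 9*sin(x**3/2 + 2*x**2 + 2*x + 2/3) + 18)/18.
Check: d/dx[(5*sqrt(6)*sqrt(9*x**2 + 10) + 9*sin(x**3/2 + 2*x**2 + 2*x + 2/3) + 18)/18] = (3*x**2*sqrt(9*x**2 + 10)*cos(x**3/2 + 2*x**2 + 2*x + 2/3) + 8*x*sqrt(9*x**2 + 10)*cos(x**3/2 + 2*x**2 + 2*x + 2/3) + 10*sqrt(6)*x + 4*sqrt(9*x**2 + 10)*cos(x**3/2 + 2*x**2 + 2*x + 2/3))/(4*sqrt(9*x**2 + 10)) = G'(x).

G(x) = (5*sqrt(6)*sqrt(9*x**2 + 10) + 9*sin(x**3/2 + 2*x**2 + 2*x + 2/3) + 18)/18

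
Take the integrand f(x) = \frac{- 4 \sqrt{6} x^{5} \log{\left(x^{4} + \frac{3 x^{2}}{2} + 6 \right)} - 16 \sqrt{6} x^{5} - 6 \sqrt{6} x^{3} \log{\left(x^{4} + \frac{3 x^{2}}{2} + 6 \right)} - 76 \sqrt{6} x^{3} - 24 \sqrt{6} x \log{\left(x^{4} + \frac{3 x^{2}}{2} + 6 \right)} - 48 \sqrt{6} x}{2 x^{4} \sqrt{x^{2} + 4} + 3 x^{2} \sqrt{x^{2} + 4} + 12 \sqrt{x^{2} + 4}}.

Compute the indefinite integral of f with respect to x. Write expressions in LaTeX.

f has the shape u'v + uv' for u = - 4 \sqrt{\frac{3 x^{2}}{2} + 6} and v = \log{\left(x^{4} + \frac{3 x^{2}}{2} + 6 \right)} — it is the derivative of the product u*v.
Check: d/dx[- 2 \sqrt{6} \sqrt{x^{2} + 4} \log{\left(x^{4} + \frac{3 x^{2}}{2} + 6 \right)}] = \frac{- 4 \sqrt{6} x^{5} \log{\left(x^{4} + \frac{3 x^{2}}{2} + 6 \right)} - 16 \sqrt{6} x^{5} - 6 \sqrt{6} x^{3} \log{\left(x^{4} + \frac{3 x^{2}}{2} + 6 \right)} - 76 \sqrt{6} x^{3} - 24 \sqrt{6} x \log{\left(x^{4} + \frac{3 x^{2}}{2} + 6 \right)} - 48 \sqrt{6} x}{2 x^{4} \sqrt{x^{2} + 4} + 3 x^{2} \sqrt{x^{2} + 4} + 12 \sqrt{x^{2} + 4}} = f(x).

F(x) = - 2 \sqrt{6} \sqrt{x^{2} + 4} \log{\left(x^{4} + \frac{3 x^{2}}{2} + 6 \right)} + C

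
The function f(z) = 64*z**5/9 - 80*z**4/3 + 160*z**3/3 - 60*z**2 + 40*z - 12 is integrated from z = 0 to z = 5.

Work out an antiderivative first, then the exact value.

Antiderivative: F(z) = 32*z**6/27 - 16*z**5/3 + 40*z**4/3 - 20*z**3 + 20*z**2 - 12*z; value = 219380/27

f matches the chain-rule pattern g'(h)*h' with inner function h(z) = -4*z**2/3 + 2*z - 2; substituting u = h(z) collapses the integral.
F(z) = 32*z**6/27 - 16*z**5/3 + 40*z**4/3 - 20*z**3 + 20*z**2 - 12*z is an antiderivative of f.
Check: d/dz[32*z**6/27 - 16*z**5/3 + 40*z**4/3 - 20*z**3 + 20*z**2 - 12*z] = 64*z**5/9 - 80*z**4/3 + 160*z**3/3 - 60*z**2 + 40*z - 12 = f(z).
F(5) = 219380/27; F(0) = 0.
Integral = F(5) - F(0) = 219380/27.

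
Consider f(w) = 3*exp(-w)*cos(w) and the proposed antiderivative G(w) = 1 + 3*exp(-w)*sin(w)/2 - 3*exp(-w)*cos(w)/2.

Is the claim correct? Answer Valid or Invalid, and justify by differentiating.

Valid. The derivative of G reproduces f.

d/dw[G] = 3*exp(-w)*cos(w)
This equals f(w) exactly, so the claim holds.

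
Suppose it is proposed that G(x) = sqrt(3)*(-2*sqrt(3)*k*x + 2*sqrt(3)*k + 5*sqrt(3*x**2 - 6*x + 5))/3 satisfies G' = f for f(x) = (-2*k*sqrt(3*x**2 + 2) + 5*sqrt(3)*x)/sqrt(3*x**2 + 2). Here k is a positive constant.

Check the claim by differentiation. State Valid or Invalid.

d/dx[G] = (-2*k*sqrt(3*x**2 - 6*x + 5) + 5*sqrt(3)*x - 5*sqrt(3))/sqrt(3*x**2 - 6*x + 5)
d/dx[G] - f(x) = (5*sqrt(3)*x*sqrt(3*x**2 + 2) - 5*sqrt(3)*x*sqrt(3*x**2 - 6*x + 5) - 5*sqrt(3)*sqrt(3*x**2 + 2))/(sqrt(3*x**2 + 2)*sqrt(3*x**2 - 6*x + 5)) != 0.

Invalid: d/dx[G] - f = (5*sqrt(3)*x*sqrt(3*x**2 + 2) - 5*sqrt(3)*x*sqrt(3*x**2 - 6*x + 5) - 5*sqrt(3)*sqrt(3*x**2 + 2))/(sqrt(3*x**2 + 2)*sqrt(3*x**2 - 6*x + 5)), which is not 0.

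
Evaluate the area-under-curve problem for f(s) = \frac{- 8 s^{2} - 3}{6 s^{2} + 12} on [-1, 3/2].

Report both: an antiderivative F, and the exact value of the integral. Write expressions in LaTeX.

Antiderivative: F(s) = - \frac{4 s}{3} + \frac{13 \sqrt{2} \operatorname{atan}{\left(\frac{\sqrt{2} s}{2} \right)}}{12}; value = - \frac{10}{3} + \frac{13 \sqrt{2} \operatorname{atan}{\left(\frac{\sqrt{2}}{2} \right)}}{12} + \frac{13 \sqrt{2} \operatorname{atan}{\left(\frac{3 \sqrt{2}}{4} \right)}}{12}

Recover f(s) by differentiating a candidate F(s); any mismatch rules it out.
F(s) = - \frac{4 s}{3} + \frac{13 \sqrt{2} \operatorname{atan}{\left(\frac{\sqrt{2} s}{2} \right)}}{12} is an antiderivative of f.
Check: d/ds[- \frac{4 s}{3} + \frac{13 \sqrt{2} \operatorname{atan}{\left(\frac{\sqrt{2} s}{2} \right)}}{12}] = \frac{- 8 s^{2} - 3}{6 s^{2} + 12} = f(s).
F(3/2) = -2 + \frac{13 \sqrt{2} \operatorname{atan}{\left(\frac{3 \sqrt{2}}{4} \right)}}{12}; F(-1) = - \frac{13 \sqrt{2} \operatorname{atan}{\left(\frac{\sqrt{2}}{2} \right)}}{12} + \frac{4}{3}.
Integral = F(3/2) - F(-1) = - \frac{10}{3} + \frac{13 \sqrt{2} \operatorname{atan}{\left(\frac{\sqrt{2}}{2} \right)}}{12} + \frac{13 \sqrt{2} \operatorname{atan}{\left(\frac{3 \sqrt{2}}{4} \right)}}{12}.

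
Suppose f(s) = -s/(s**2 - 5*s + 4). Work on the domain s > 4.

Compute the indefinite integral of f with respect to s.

Factor the denominator ((s - 4)*(s - 1)) and decompose: f = 1/(3*(s - 1)) - 4/(3*(s - 4)); each piece integrates to a log, atan, or power term.
Check: d/ds[-4*log(s - 4)/3 + log(s - 1)/3] = -s/(s**2 - 5*s + 4) = f(s).

F(s) = -4*log(s - 4)/3 + log(s - 1)/3 + C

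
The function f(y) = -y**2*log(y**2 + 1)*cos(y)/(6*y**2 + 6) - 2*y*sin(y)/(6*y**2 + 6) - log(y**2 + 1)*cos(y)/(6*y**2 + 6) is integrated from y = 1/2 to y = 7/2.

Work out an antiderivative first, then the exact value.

f has the shape u'v + uv' for u = -log(y**2 + 1)/6 and v = sin(y) — it is the derivative of the product u*v.
F(y) = -log(y**2 + 1)*sin(y)/6 is an antiderivative of f.
Check: d/dy[-log(y**2 + 1)*sin(y)/6] = (-y**2*log(y**2 + 1)*cos(y) - 2*y*sin(y) - log(y**2 + 1)*cos(y))/(6*y**2 + 6), which equals f(y).
F(7/2) = -log(53/4)*sin(7/2)/6; F(1/2) = -log(5/4)*sin(1/2)/6.
Integral = F(7/2) - F(1/2) = log(5/4)*sin(1/2)/6 - log(53/4)*sin(7/2)/6.

Antiderivative: F(y) = -log(y**2 + 1)*sin(y)/6; value = log(5/4)*sin(1/2)/6 - log(53/4)*sin(7/2)/6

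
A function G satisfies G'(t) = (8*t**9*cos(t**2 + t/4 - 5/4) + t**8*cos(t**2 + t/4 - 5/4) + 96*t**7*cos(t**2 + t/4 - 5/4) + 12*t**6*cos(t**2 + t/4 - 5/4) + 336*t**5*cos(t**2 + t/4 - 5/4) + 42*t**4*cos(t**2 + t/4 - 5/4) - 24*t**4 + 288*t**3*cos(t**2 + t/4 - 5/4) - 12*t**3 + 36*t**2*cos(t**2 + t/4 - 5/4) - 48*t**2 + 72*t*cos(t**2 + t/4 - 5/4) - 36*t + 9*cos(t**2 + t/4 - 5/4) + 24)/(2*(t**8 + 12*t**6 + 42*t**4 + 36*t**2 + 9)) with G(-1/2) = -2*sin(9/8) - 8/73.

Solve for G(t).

G(t) = (4*t**4*sin(t**2 + t/4 - 5/4) + 24*t**2*sin(t**2 + t/4 - 5/4) + 8*t + 12*sin(t**2 + t/4 - 5/4) + 3)/(2*(t**4 + 6*t**2 + 3))

Differentiate the proposed G(t) back; it has to land on the given G'(t).
A general antiderivative is (4*t/3 + 1/2)/(t**4/3 + 2*t**2 + 1) + 2*sin(t**2 + t/4 - 5/4) + C.
The condition gives C = -2*sin(9/8) - 8/73 - (-2*sin(9/8) - 8/73) = 0.
So G(t) = (4*t**4*sin(t**2 + t/4 - 5/4) + 24*t**2*sin(t**2 + t/4 - 5/4) + 8*t + 12*sin(t**2 + t/4 - 5/4) + 3)/(2*(t**4 + 6*t**2 + 3)).
Check: d/dt[(4*t**4*sin(t**2 + t/4 - 5/4) + 24*t**2*sin(t**2 + t/4 - 5/4) + 8*t + 12*sin(t**2 + t/4 - 5/4) + 3)/(2*(t**4 + 6*t**2 + 3))] = (8*t**9*cos(t**2 + t/4 - 5/4) + t**8*cos(t**2 + t/4 - 5/4) + 96*t**7*cos(t**2 + t/4 - 5/4) + 12*t**6*cos(t**2 + t/4 - 5/4) + 336*t**5*cos(t**2 + t/4 - 5/4) + 42*t**4*cos(t**2 + t/4 - 5/4) - 24*t**4 + 288*t**3*cos(t**2 + t/4 - 5/4) - 12*t**3 + 36*t**2*cos(t**2 + t/4 - 5/4) - 48*t**2 + 72*t*cos(t**2 + t/4 - 5/4) - 36*t + 9*cos(t**2 + t/4 - 5/4) + 24)/(2*t**8 + 24*t**6 + 84*t**4 + 72*t**2 + 18), which equals G'(t).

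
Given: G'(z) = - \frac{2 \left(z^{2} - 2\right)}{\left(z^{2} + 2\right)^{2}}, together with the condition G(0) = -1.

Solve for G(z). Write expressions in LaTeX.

G(z) = \frac{4 z}{2 z^{2} + 4} - 1

Recognize the product-rule pattern: G'(z) = u'v + uv' with u = 4 z, v = \frac{1}{2 z^{2} + 4}, so integration by parts undoes it.
A general antiderivative is \frac{4 z}{2 z^{2} + 4} + C.
The condition gives C = -1 - (0) = -1.
So G(z) = \frac{4 z}{2 z^{2} + 4} - 1.
Check: d/dz[\frac{4 z}{2 z^{2} + 4} - 1] = \frac{4 - 2 z^{2}}{z^{4} + 4 z^{2} + 4}, which equals G'(z).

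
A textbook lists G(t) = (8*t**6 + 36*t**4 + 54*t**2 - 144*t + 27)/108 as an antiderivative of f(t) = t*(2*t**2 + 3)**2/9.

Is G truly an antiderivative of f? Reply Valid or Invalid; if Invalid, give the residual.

d/dt[G] = 4*t**5/9 + 4*t**3/3 + t - 4/3
d/dt[G] - f(t) = -4/3 != 0.

Invalid: d/dt[G] - f = -4/3, which is not 0.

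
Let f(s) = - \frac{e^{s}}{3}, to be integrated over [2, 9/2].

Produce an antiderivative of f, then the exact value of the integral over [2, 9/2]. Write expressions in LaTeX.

An antiderivative F(s) passes only if d/ds[F] lands on f(s) exactly.
F(s) = - \frac{e^{s}}{3} is an antiderivative of f.
Check: d/ds[- \frac{e^{s}}{3}] = - \frac{e^{s}}{3} = f(s).
F(9/2) = - \frac{e^{\frac{9}{2}}}{3}; F(2) = - \frac{e^{2}}{3}.
Integral = F(9/2) - F(2) = - \frac{e^{\frac{9}{2}}}{3} + \frac{e^{2}}{3}.

Antiderivative: F(s) = - \frac{e^{s}}{3}; value = - \frac{e^{\frac{9}{2}}}{3} + \frac{e^{2}}{3}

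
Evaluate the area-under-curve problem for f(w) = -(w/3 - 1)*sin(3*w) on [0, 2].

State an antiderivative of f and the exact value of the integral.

Differentiate the proposed F(w) back; it has to land on f(w) exactly.
F(w) = w*cos(3*w)/9 - sin(3*w)/27 - cos(3*w)/3 is an antiderivative of f.
Check: d/dw[w*cos(3*w)/9 - sin(3*w)/27 - cos(3*w)/3] = -w*sin(3*w)/3 + sin(3*w), which equals f(w).
F(2) = -cos(6)/9 - sin(6)/27; F(0) = -1/3.
Integral = F(2) - F(0) = -cos(6)/9 - sin(6)/27 + 1/3.

Antiderivative: F(w) = w*cos(3*w)/9 - sin(3*w)/27 - cos(3*w)/3; value = -cos(6)/9 - sin(6)/27 + 1/3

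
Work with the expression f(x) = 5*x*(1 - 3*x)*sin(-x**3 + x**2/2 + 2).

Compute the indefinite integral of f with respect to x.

The substitution u = -x**3 + x**2/2 + 2 works: f is exactly (dF/du)*(du/dx) for that inner function.
Check: d/dx[-5*cos(-x**3 + x**2/2 + 2)] = -15*x**2*sin(-x**3 + x**2/2 + 2) + 5*x*sin(-x**3 + x**2/2 + 2), which equals f(x).

F(x) = -5*cos(-x**3 + x**2/2 + 2) + C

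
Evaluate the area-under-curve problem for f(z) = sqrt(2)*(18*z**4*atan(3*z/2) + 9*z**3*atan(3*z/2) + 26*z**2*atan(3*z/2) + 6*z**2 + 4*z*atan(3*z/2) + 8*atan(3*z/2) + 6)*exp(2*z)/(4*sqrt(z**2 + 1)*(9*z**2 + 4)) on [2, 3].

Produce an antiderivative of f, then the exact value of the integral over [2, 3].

Since d/dz undoes antidifferentiation here, F'(z) = f(z) is required of F(z).
F(z) = sqrt(2*z**2 + 2)*exp(2*z)*atan(3*z/2)/4 is an antiderivative of f.
Check: d/dz[sqrt(2*z**2 + 2)*exp(2*z)*atan(3*z/2)/4] = (18*sqrt(2)*z**4*exp(2*z)*atan(3*z/2) + 9*sqrt(2)*z**3*exp(2*z)*atan(3*z/2) + 26*sqrt(2)*z**2*exp(2*z)*atan(3*z/2) + 6*sqrt(2)*z**2*exp(2*z) + 4*sqrt(2)*z*exp(2*z)*atan(3*z/2) + 8*sqrt(2)*exp(2*z)*atan(3*z/2) + 6*sqrt(2)*exp(2*z))/(36*z**2*sqrt(z**2 + 1) + 16*sqrt(z**2 + 1)), which equals f(z).
F(3) = sqrt(5)*exp(6)*atan(9/2)/2; F(2) = sqrt(10)*exp(4)*atan(3)/4.
Integral = F(3) - F(2) = -sqrt(10)*exp(4)*atan(3)/4 + sqrt(5)*exp(6)*atan(9/2)/2.

Antiderivative: F(z) = sqrt(2*z**2 + 2)*exp(2*z)*atan(3*z/2)/4; value = -sqrt(10)*exp(4)*atan(3)/4 + sqrt(5)*exp(6)*atan(9/2)/2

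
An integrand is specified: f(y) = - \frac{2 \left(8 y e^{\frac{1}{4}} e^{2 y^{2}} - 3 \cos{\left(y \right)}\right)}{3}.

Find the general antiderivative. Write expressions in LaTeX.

F(y) = - \frac{2 \left(2 e^{\frac{1}{4}} e^{2 y^{2}} - 3 \sin{\left(y \right)}\right)}{3} + C

Differentiate the proposed F(y) back; it has to land on f(y) exactly.
Check: d/dy[- \frac{2 \left(2 e^{\frac{1}{4}} e^{2 y^{2}} - 3 \sin{\left(y \right)}\right)}{3}] = - \frac{16 y e^{\frac{1}{4}} e^{2 y^{2}}}{3} + 2 \cos{\left(y \right)}, which equals f(y).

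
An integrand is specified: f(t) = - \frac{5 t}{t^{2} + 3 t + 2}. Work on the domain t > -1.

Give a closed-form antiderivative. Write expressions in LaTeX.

An antiderivative is F(t) = 5 \left(\log{\left(t + 1 \right)} - 2 \log{\left(t + 2 \right)}\right).

The denominator factors as \left(t + 1\right) \left(t + 2\right); partial fractions split f into directly integrable pieces: - \frac{10}{t + 2} + \frac{5}{t + 1}.
Check: d/dt[5 \left(\log{\left(t + 1 \right)} - 2 \log{\left(t + 2 \right)}\right)] = - \frac{5 t}{t^{2} + 3 t + 2} = f(t).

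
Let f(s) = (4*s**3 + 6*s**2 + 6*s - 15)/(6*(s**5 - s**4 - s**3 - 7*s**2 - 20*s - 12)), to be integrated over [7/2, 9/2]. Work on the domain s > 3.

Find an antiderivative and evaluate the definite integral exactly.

Antiderivative: F(s) = (4125*(s + 1)*log(s - 3) + 1651*(s + 1)*log(s + 1) - 2888*(s + 1)*log(s**2 + 4) + 2568*(s + 1)*atan(s/2) - 4940)/(31200*(s + 1)); value = -361*log(97/4)/3900 - 107*atan(7/4)/1300 - 127*log(9/2)/2400 + 19/2970 + 55*log(3/2)/416 + 127*log(11/2)/2400 + 55*log(2)/416 + 107*atan(9/4)/1300 + 361*log(65/4)/3900

The denominator factors as 6*(s - 3)*(s + 1)**2*(s**2 + 4); partial fractions split f into directly integrable pieces: -(361*s - 321)/(1950*(s**2 + 4)) + 127/(2400*(s + 1)) + 19/(120*(s + 1)**2) + 55/(416*(s - 3)).
F(s) = (4125*(s + 1)*log(s - 3) + 1651*(s + 1)*log(s + 1) - 2888*(s + 1)*log(s**2 + 4) + 2568*(s + 1)*atan(s/2) - 4940)/(31200*(s + 1)) is an antiderivative of f.
Check: d/ds[(4125*(s + 1)*log(s - 3) + 1651*(s + 1)*log(s + 1) - 2888*(s + 1)*log(s**2 + 4) + 2568*(s + 1)*atan(s/2) - 4940)/(31200*(s + 1))] = (4*s**3 + 6*s**2 + 6*s - 15)/(6*s**5 - 6*s**4 - 6*s**3 - 42*s**2 - 120*s - 72), which equals f(s).
F(9/2) = -361*log(97/4)/3900 - 19/660 + 55*log(3/2)/416 + 127*log(11/2)/2400 + 107*atan(9/4)/1300; F(7/2) = -361*log(65/4)/3900 - 55*log(2)/416 - 19/540 + 127*log(9/2)/2400 + 107*atan(7/4)/1300.
Integral = F(9/2) - F(7/2) = -361*log(97/4)/3900 - 107*atan(7/4)/1300 - 127*log(9/2)/2400 + 19/2970 + 55*log(3/2)/416 + 127*log(11/2)/2400 + 55*log(2)/416 + 107*atan(9/4)/1300 + 361*log(65/4)/3900.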